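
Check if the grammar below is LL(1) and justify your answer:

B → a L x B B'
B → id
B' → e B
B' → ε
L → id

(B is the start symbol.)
Relevant sets:
  FOLLOW(B') = { $, 'e' }

For B:
  PREDICT(B → a L x B B') = { 'a' }
  PREDICT(B → id) = { 'id' }
For B':
  PREDICT(B' → e B) = { 'e' }
  PREDICT(B' → ε) = { $, 'e' }
L has a single production, so nothing to check there.

Conflict found: Predict set conflict for B': { 'e' }
The grammar is NOT LL(1).

Answer: No. Predict set conflict for B': { 'e' }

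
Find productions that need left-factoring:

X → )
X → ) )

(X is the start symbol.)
Yes, X has productions with common prefix ')'

Left-factoring is needed when two productions for the same non-terminal
share a common prefix on the right-hand side.

Productions for X:
  X → )
  X → ) )

Found common prefix ')' in productions for X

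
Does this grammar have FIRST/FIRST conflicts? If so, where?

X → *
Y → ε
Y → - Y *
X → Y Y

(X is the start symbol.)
A FIRST/FIRST conflict occurs when two productions N → α and N → β for the same non-terminal have FIRST(α) ∩ FIRST(β) ≠ ∅ (with ε ∈ FIRST of a nullable right-hand side, so two nullable alternatives also conflict).

FIRST sets of the non-terminals at (or reachable through a nullable prefix from) the front of some alternative:
  FIRST(Y) = { '-', ε }

Productions for X:
  X → *: FIRST = { '*' }
  X → Y Y: FIRST = { '-', ε }
Productions for Y:
  Y → ε: FIRST = { ε }
  Y → - Y *: FIRST = { '-' }

All alternatives of each non-terminal have pairwise disjoint FIRST sets.

Answer: No FIRST/FIRST conflicts.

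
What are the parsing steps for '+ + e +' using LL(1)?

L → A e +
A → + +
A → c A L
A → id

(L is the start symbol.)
LL(1) parsing maintains a stack (initially the start symbol over $) and the input. At each step: if the stack top is a terminal, match it against the current input token; if it is a non-terminal N, replace it with the RHS of M[N, lookahead] (the unique production whose predict set contains the lookahead).

Stack is shown with the top on the left.

Stack      Input      Action
----------------------------
L $        + + e + $  output L → A e +
A e + $    + + e + $  output A → + +
+ + e + $  + + e + $  match '+'
+ e + $    + e + $    match '+'
e + $      e + $      match 'e'
+ $        + $        match '+'
$          $          accept

The string is accepted.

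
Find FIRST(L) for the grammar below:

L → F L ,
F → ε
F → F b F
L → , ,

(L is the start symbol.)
To compute FIRST(L), examine every production with L on the left-hand side, reading each right-hand side left to right until a non-nullable symbol is reached.

FIRST sets of the other non-terminals involved (by the same procedure, iterated to a fixed point):
  FIRST(F) = { 'b', ε }

From L → F L ,:
  - F is a non-terminal: add FIRST(F) \ {ε} = { 'b' }
    F is nullable, so continue to the next symbol
  - L is the symbol being defined: contributes nothing new
    L is not nullable, so stop
From L → , ,:
  - ',' is a terminal: add ',' and stop

Collecting: FIRST(L) = { ',', 'b' }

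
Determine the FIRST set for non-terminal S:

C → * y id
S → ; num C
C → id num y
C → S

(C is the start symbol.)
To compute FIRST(S), examine every production with S on the left-hand side, reading each right-hand side left to right until a non-nullable symbol is reached.

From S → ; num C:
  - ';' is a terminal: add ';' and stop

Collecting: FIRST(S) = { ';' }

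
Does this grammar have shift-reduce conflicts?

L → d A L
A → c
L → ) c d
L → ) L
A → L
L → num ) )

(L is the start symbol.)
A shift-reduce conflict occurs when an LR(0) state has both:
  - a complete (reduce) item [A → α .] (dot at the end), and
  - a shift item [B → β . c γ] (dot before a terminal).

Augment with L' → L and build the canonical LR(0) collection (I0 = CLOSURE({[L' → . L]}), then GOTO on every symbol after a dot until no new states appear). It has 14 states:
  I0: { [L → . ) L], [L → . ) c d], [L → . d A L], [L → . num ) )], [L' → . L] }  — shift
  I1: { [L → ) . L], [L → ) . c d], [L → . ) L], [L → . ) c d], [L → . d A L], [L → . num ) )] }  — shift
  I2: { [L' → L .] }  — accept
  I3: { [A → . L], [A → . c], [L → . ) L], [L → . ) c d], [L → . d A L], [L → . num ) )], [L → d . A L] }  — shift
  I4: { [L → num . ) )] }  — shift
  I5: { [L → num ) . )] }  — shift
  I6: { [L → num ) ) .] }  — reduce
  I7: { [L → . ) L], [L → . ) c d], [L → . d A L], [L → . num ) )], [L → d A . L] }  — shift
  I8: { [A → L .] }  — reduce
  I9: { [A → c .] }  — reduce
  I10: { [L → d A L .] }  — reduce
  I11: { [L → ) L .] }  — reduce
  I12: { [L → ) c . d] }  — shift
  I13: { [L → ) c d .] }  — reduce

No state contains both a complete item and a shift item.

Answer: No shift-reduce conflicts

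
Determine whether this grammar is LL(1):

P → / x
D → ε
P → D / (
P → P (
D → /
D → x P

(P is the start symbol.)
A grammar is LL(1) if for each non-terminal N with multiple productions, the predict sets of those productions are pairwise disjoint, where PREDICT(N → α) = (FIRST(α) \ {ε}) ∪ (FOLLOW(N) if α ⇒* ε).

Relevant sets:
  FIRST(D) = { '/', 'x', ε }
  FIRST(P) = { '/', 'x' }
  FOLLOW(D) = { '/' }

For P:
  PREDICT(P → '/' x) = { '/' }
  PREDICT(P → D '/' '(') = { '/', 'x' }
  PREDICT(P → P '(') = { '/', 'x' }
For D:
  PREDICT(D → ε) = { '/' }
  PREDICT(D → '/') = { '/' }
  PREDICT(D → x P) = { 'x' }

Conflict found: Predict set conflict for P: { '/' }
The grammar is NOT LL(1).

Answer: No. Predict set conflict for P: { '/' }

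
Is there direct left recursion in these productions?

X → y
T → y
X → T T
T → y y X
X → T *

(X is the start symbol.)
Direct left recursion occurs when N → N α for some non-terminal N (the right-hand side begins with the left-hand side itself).

X → y: starts with y
T → y: starts with y
X → T T: starts with T
T → y y X: starts with y
X → T *: starts with T

No direct left recursion found.

Answer: No direct left recursion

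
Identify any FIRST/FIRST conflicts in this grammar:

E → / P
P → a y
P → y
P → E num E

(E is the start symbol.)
A FIRST/FIRST conflict occurs when two productions N → α and N → β for the same non-terminal have FIRST(α) ∩ FIRST(β) ≠ ∅ (with ε ∈ FIRST of a nullable right-hand side, so two nullable alternatives also conflict).

FIRST sets of the non-terminals at (or reachable through a nullable prefix from) the front of some alternative:
  FIRST(E) = { '/' }

Productions for P:
  P → a y: FIRST = { 'a' }
  P → y: FIRST = { 'y' }
  P → E num E: FIRST = { '/' }
E has only one production, so no FIRST/FIRST conflict is possible there.

All alternatives of each non-terminal have pairwise disjoint FIRST sets.

Answer: No FIRST/FIRST conflicts.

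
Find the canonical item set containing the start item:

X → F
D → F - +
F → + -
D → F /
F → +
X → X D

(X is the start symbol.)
{ [F → . + -], [F → . +], [X → . F], [X → . X D], [X' → . X] }

First, augment the grammar with X' → X
I₀ = CLOSURE({ [X' → . X] }):
  [X' → . X] has the dot before X: add [X → . F], [X → . X D]
  [X → . F] has the dot before F: add [F → . + -], [F → . +]
No further items can be added.

I₀ = { [F → . + -], [F → . +], [X → . F], [X → . X D], [X' → . X] }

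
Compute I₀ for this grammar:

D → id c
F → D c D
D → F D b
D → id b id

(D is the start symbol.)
First, augment the grammar with D' → D
I₀ = CLOSURE({ [D' → . D] }):
  [D' → . D] has the dot before D: add [D → . id c], [D → . F D b], [D → . id b id]
  [D → . F D b] has the dot before F: add [F → . D c D]
No further items can be added.

I₀ = { [D → . F D b], [D → . id b id], [D → . id c], [D' → . D], [F → . D c D] }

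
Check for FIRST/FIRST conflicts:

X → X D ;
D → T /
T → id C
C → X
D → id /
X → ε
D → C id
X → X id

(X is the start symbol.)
A FIRST/FIRST conflict occurs when two productions N → α and N → β for the same non-terminal have FIRST(α) ∩ FIRST(β) ≠ ∅ (with ε ∈ FIRST of a nullable right-hand side, so two nullable alternatives also conflict).

FIRST sets of the non-terminals at (or reachable through a nullable prefix from) the front of some alternative:
  FIRST(X) = { 'id', ε }
  FIRST(D) = { 'id' }
  FIRST(T) = { 'id' }
  FIRST(C) = { 'id', ε }

Productions for X:
  X → X D ;: FIRST = { 'id' }
  X → ε: FIRST = { ε }
  X → X id: FIRST = { 'id' }
Productions for D:
  D → T /: FIRST = { 'id' }
  D → id /: FIRST = { 'id' }
  D → C id: FIRST = { 'id' }
T, C have only one production, so no FIRST/FIRST conflict is possible there.

Conflict for X: X → X D ; and X → X id
  Overlap: { 'id' }
Conflict for D: D → T / and D → id /
  Overlap: { 'id' }
Conflict for D: D → T / and D → C id
  Overlap: { 'id' }
Conflict for D: D → id / and D → C id
  Overlap: { 'id' }

Answer: Yes. X → X D ';' / X → X id on { 'id' }; D → T '/' / D → id '/' on { 'id' }; D → T '/' / D → C id on { 'id' }; D → id '/' / D → C id on { 'id' }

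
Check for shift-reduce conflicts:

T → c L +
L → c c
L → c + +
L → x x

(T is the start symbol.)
No shift-reduce conflicts

A shift-reduce conflict occurs when an LR(0) state has both:
  - a complete (reduce) item [A → α .] (dot at the end), and
  - a shift item [B → β . c γ] (dot before a terminal).

Augment with T' → T and build the canonical LR(0) collection (I0 = CLOSURE({[T' → . T]}), then GOTO on every symbol after a dot until no new states appear). It has 11 states:
  I0: { [T → . c L +], [T' → . T] }  — shift
  I1: { [T' → T .] }  — accept
  I2: { [L → . c + +], [L → . c c], [L → . x x], [T → c . L +] }  — shift
  I3: { [T → c L . +] }  — shift
  I4: { [L → c . + +], [L → c . c] }  — shift
  I5: { [L → x . x] }  — shift
  I6: { [L → x x .] }  — reduce
  I7: { [L → c + . +] }  — shift
  I8: { [L → c c .] }  — reduce
  I9: { [L → c + + .] }  — reduce
  I10: { [T → c L + .] }  — reduce

No state contains both a complete item and a shift item.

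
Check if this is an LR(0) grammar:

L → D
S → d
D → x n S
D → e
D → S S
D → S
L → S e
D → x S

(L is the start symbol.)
A grammar is LR(0) if no state in the canonical LR(0) collection has:
  - both a shift item (dot before a terminal) and a complete item (shift-reduce conflict), or
  - two or more complete items (reduce-reduce conflict; the accept item [L' → L .] counts as a complete item here).

Augment with L' → L and build the canonical LR(0) collection (I0 = CLOSURE({[L' → . L]}), then GOTO on every symbol after a dot until no new states appear). It has 12 states:
  I0: { [D → . S S], [D → . S], [D → . e], [D → . x S], [D → . x n S], [L → . D], [L → . S e], [L' → . L], [S → . d] }  — shift
  I1: { [L → D .] }  — reduce
  I2: { [L' → L .] }  — accept
  I3: { [D → S . S], [D → S .], [L → S . e], [S → . d] }  — shift, reduce
  I4: { [S → d .] }  — reduce
  I5: { [D → e .] }  — reduce
  I6: { [D → x . S], [D → x . n S], [S → . d] }  — shift
  I7: { [D → x S .] }  — reduce
  I8: { [D → x n . S], [S → . d] }  — shift
  I9: { [D → x n S .] }  — reduce
  I10: { [D → S S .] }  — reduce
  I11: { [L → S e .] }  — reduce

Conflict in state I3:
  Shift-reduce conflict between [D → S .] and [L → S . e]
So the grammar is NOT LR(0).

Answer: No. Shift-reduce conflict between [D → S .] and [L → S . e]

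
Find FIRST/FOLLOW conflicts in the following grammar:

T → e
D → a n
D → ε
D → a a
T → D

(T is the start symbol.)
Nullable non-terminals: D, T.
FIRST sets used below: FIRST(D) = { 'a', ε }

D: nullable alternative(s) D → ε; FOLLOW(D) = { $ }
  D → a n: FIRST \ {ε} = { 'a' } — disjoint from FOLLOW(D)
  D → ε: FIRST \ {ε} = { } — this is the only nullable alternative, skip
  D → a a: FIRST \ {ε} = { 'a' } — disjoint from FOLLOW(D)

T: nullable alternative(s) T → D; FOLLOW(T) = { $ }
  T → e: FIRST \ {ε} = { 'e' } — disjoint from FOLLOW(T)
  T → D: FIRST \ {ε} = { 'a' } — this is the only nullable alternative, skip

No FIRST/FOLLOW conflicts found.

Answer: No FIRST/FOLLOW conflicts.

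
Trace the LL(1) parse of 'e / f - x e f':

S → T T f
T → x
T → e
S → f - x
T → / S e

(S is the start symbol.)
Stack is shown with the top on the left.

Stack        Input            Action
------------------------------------
S $          e / f - x e f $  output S → T T f
T T f $      e / f - x e f $  output T → e
e T f $      e / f - x e f $  match 'e'
T f $        / f - x e f $    output T → / S e
/ S e f $    / f - x e f $    match '/'
S e f $      f - x e f $      output S → f - x
f - x e f $  f - x e f $      match 'f'
- x e f $    - x e f $        match '-'
x e f $      x e f $          match 'x'
e f $        e f $            match 'e'
f $          f $              match 'f'
$            $                accept

The string is accepted.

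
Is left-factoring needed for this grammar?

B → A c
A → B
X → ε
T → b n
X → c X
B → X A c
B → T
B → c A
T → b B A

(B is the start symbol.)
Left-factoring is needed when two productions for the same non-terminal
share a common prefix on the right-hand side.

Productions for B:
  B → A c
  B → X A c
  B → T
  B → c A
Productions for X:
  X → ε
  X → c X
Productions for T:
  T → b n
  T → b B A

Found common prefix 'b' in productions for T

Answer: Yes, T has productions with common prefix 'b'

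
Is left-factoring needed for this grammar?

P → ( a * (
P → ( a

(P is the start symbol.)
Left-factoring is needed when two productions for the same non-terminal
share a common prefix on the right-hand side.

Productions for P:
  P → ( a * (
  P → ( a

Found common prefix '( a' in productions for P

Answer: Yes, P has productions with common prefix '( a'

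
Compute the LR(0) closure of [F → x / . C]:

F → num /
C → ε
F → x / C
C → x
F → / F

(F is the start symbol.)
{ [C → . x], [C → .], [F → x / . C] }

To compute CLOSURE, for each item [A → α.Bβ] where B is a non-terminal, add [B → .γ] for all productions B → γ; repeat for the newly added items until nothing changes.

Start with: [F → x / . C]
  [F → x / . C] has the dot before C: add [C → .], [C → . x]
No further items can be added.

CLOSURE = { [C → . x], [C → .], [F → x / . C] }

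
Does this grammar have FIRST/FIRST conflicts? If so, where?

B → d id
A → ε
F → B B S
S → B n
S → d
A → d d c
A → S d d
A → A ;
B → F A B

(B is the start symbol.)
Yes. B → d id / B → F A B on { 'd' }; A → d d c / A → S d d on { 'd' }; A → d d c / A → A ';' on { 'd' }; A → S d d / A → A ';' on { 'd' }; S → B n / S → d on { 'd' }

FIRST sets of the non-terminals at (or reachable through a nullable prefix from) the front of some alternative:
  FIRST(F) = { 'd' }
  FIRST(S) = { 'd' }
  FIRST(A) = { ';', 'd', ε }
  FIRST(B) = { 'd' }

Productions for B:
  B → d id: FIRST = { 'd' }
  B → F A B: FIRST = { 'd' }
Productions for A:
  A → ε: FIRST = { ε }
  A → d d c: FIRST = { 'd' }
  A → S d d: FIRST = { 'd' }
  A → A ;: FIRST = { ';', 'd' }
Productions for S:
  S → B n: FIRST = { 'd' }
  S → d: FIRST = { 'd' }
F has only one production, so no FIRST/FIRST conflict is possible there.

Conflict for B: B → d id and B → F A B
  Overlap: { 'd' }
Conflict for A: A → d d c and A → S d d
  Overlap: { 'd' }
Conflict for A: A → d d c and A → A ;
  Overlap: { 'd' }
Conflict for A: A → S d d and A → A ;
  Overlap: { 'd' }
Conflict for S: S → B n and S → d
  Overlap: { 'd' }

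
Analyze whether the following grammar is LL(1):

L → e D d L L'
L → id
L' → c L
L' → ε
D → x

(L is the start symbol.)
Relevant sets:
  FOLLOW(L') = { $, 'c' }

For L:
  PREDICT(L → e D d L L') = { 'e' }
  PREDICT(L → id) = { 'id' }
For L':
  PREDICT(L' → c L) = { 'c' }
  PREDICT(L' → ε) = { $, 'c' }
D has a single production, so nothing to check there.

Conflict found: Predict set conflict for L': { 'c' }
The grammar is NOT LL(1).

Answer: No. Predict set conflict for L': { 'c' }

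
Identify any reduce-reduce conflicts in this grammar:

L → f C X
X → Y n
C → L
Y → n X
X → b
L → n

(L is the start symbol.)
Augment with L' → L and build the canonical LR(0) collection (I0 = CLOSURE({[L' → . L]}), then GOTO on every symbol after a dot until no new states appear). It has 12 states:
  I0: { [L → . f C X], [L → . n], [L' → . L] }  — shift
  I1: { [L' → L .] }  — accept
  I2: { [C → . L], [L → . f C X], [L → . n], [L → f . C X] }  — shift
  I3: { [L → n .] }  — reduce
  I4: { [L → f C . X], [X → . Y n], [X → . b], [Y → . n X] }  — shift
  I5: { [C → L .] }  — reduce
  I6: { [L → f C X .] }  — reduce
  I7: { [X → Y . n] }  — shift
  I8: { [X → b .] }  — reduce
  I9: { [X → . Y n], [X → . b], [Y → . n X], [Y → n . X] }  — shift
  I10: { [Y → n X .] }  — reduce
  I11: { [X → Y n .] }  — reduce

No state contains more than one complete item.

Answer: No reduce-reduce conflicts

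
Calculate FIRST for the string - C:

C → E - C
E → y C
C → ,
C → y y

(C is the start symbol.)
{ '-' }

To compute FIRST(- C), process the symbols left to right:
Symbol - is a terminal. Add '-' and stop.
FIRST(- C) = { '-' }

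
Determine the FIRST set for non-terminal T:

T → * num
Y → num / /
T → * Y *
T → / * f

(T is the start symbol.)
From T → * num:
  - '*' is a terminal: add '*' and stop
From T → * Y *:
  - '*' is a terminal: add '*' and stop
From T → / * f:
  - '/' is a terminal: add '/' and stop

Collecting: FIRST(T) = { '*', '/' }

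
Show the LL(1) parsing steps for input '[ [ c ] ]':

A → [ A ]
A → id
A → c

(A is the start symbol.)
Stack is shown with the top on the left.

Stack      Input        Action
------------------------------
A $        [ [ c ] ] $  output A → [ A ]
[ A ] $    [ [ c ] ] $  match '['
A ] $      [ c ] ] $    output A → [ A ]
[ A ] ] $  [ c ] ] $    match '['
A ] ] $    c ] ] $      output A → c
c ] ] $    c ] ] $      match 'c'
] ] $      ] ] $        match ']'
] $        ] $          match ']'
$          $            accept

The string is accepted.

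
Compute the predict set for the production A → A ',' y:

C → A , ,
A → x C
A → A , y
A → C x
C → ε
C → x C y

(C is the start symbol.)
PREDICT(A → A ',' y) = (FIRST(RHS) \ {ε}) ∪ (FOLLOW(A) if ε ∈ FIRST(RHS), i.e. RHS ⇒* ε)
FIRST(A) = { 'x' }
FIRST(A ',' y) = { 'x' }
ε ∉ FIRST(A ',' y), so FOLLOW(A) is not added.
PREDICT(A → A ',' y) = { 'x' }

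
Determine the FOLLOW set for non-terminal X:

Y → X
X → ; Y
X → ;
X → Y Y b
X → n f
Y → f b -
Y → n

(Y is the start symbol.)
{ $, ';', 'b', 'f', 'n' }

To compute FOLLOW(X), find every occurrence of X on a right-hand side N → α X β: add FIRST(β) \ {ε}, and if β is empty or nullable also add FOLLOW(N). Iterate to a fixed point.

In Y → X: X is at the end, add FOLLOW(Y)

The FOLLOW sets referred to above (computed the same way, to a fixed point):
  FOLLOW(Y) = { $, ';', 'b', 'f', 'n' }

Taking the union: FOLLOW(X) = { $, ';', 'b', 'f', 'n' }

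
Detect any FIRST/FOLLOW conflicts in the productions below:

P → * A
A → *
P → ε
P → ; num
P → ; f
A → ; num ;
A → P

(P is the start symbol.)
A FIRST/FOLLOW conflict occurs when a non-terminal N has a nullable alternative N → β (β ⇒* ε) and another alternative N → α with FIRST(α) ∩ FOLLOW(N) ≠ ∅: on such a lookahead the parser cannot decide between expanding α and letting N vanish via β.

Nullable non-terminals: A, P.
FIRST sets used below: FIRST(P) = { '*', ';', ε }

A: nullable alternative(s) A → P; FOLLOW(A) = { $ }
  A → *: FIRST \ {ε} = { '*' } — disjoint from FOLLOW(A)
  A → ; num ;: FIRST \ {ε} = { ';' } — disjoint from FOLLOW(A)
  A → P: FIRST \ {ε} = { '*', ';' } — this is the only nullable alternative, skip

P: nullable alternative(s) P → ε; FOLLOW(P) = { $ }
  P → * A: FIRST \ {ε} = { '*' } — disjoint from FOLLOW(P)
  P → ε: FIRST \ {ε} = { } — this is the only nullable alternative, skip
  P → ; num: FIRST \ {ε} = { ';' } — disjoint from FOLLOW(P)
  P → ; f: FIRST \ {ε} = { ';' } — disjoint from FOLLOW(P)

No FIRST/FOLLOW conflicts found.

Answer: No FIRST/FOLLOW conflicts.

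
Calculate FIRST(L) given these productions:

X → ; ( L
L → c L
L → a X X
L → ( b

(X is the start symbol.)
To compute FIRST(L), examine every production with L on the left-hand side, reading each right-hand side left to right until a non-nullable symbol is reached.

From L → c L:
  - c is a terminal: add 'c' and stop
From L → a X X:
  - a is a terminal: add 'a' and stop
From L → ( b:
  - '(' is a terminal: add '(' and stop

Collecting: FIRST(L) = { '(', 'a', 'c' }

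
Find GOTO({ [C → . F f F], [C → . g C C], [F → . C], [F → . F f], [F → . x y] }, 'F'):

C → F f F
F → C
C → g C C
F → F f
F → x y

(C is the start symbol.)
GOTO(I, 'F') = CLOSURE({ [A → αX.β] : [A → α.Xβ] ∈ I, X = 'F' })

Items with dot before 'F', with the dot advanced:
  [C → . F f F] → [C → F . f F]
  [F → . F f] → [F → F . f]
Closure adds nothing (no advanced item has the dot before a non-terminal).

GOTO = { [C → F . f F], [F → F . f] }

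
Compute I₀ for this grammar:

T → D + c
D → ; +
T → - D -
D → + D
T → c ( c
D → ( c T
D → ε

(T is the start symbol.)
{ [D → . ( c T], [D → . + D], [D → . ; +], [D → .], [T → . - D -], [T → . D + c], [T → . c ( c], [T' → . T] }

First, augment the grammar with T' → T
I₀ = CLOSURE({ [T' → . T] }):
  [T' → . T] has the dot before T: add [T → . D + c], [T → . - D -], [T → . c ( c]
  [T → . D + c] has the dot before D: add [D → . ; +], [D → . + D], [D → . ( c T], [D → .]
No further items can be added.

I₀ = { [D → . ( c T], [D → . + D], [D → . ; +], [D → .], [T → . - D -], [T → . D + c], [T → . c ( c], [T' → . T] }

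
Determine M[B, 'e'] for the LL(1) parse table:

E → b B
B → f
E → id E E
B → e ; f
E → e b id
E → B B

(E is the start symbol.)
B → e ; f

To find M[B, 'e'], we find productions for B where 'e' is in the predict set (PREDICT(N → α) = (FIRST(α) \ {ε}) ∪ (FOLLOW(N) if α ⇒* ε)).

B → f: PREDICT = { 'f' }
B → e ; f: PREDICT = { 'e' }
  'e' is in predict set, so this production goes in M[B, 'e']

M[B, 'e'] = B → e ; f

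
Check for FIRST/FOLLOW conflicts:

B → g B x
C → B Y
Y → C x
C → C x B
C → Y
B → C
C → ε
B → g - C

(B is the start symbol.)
Yes. B → g B x with FOLLOW(B) on { 'g' }; B → g '-' C with FOLLOW(B) on { 'g' }; C → B Y with FOLLOW(C) on { 'g', 'x' }; C → C x B with FOLLOW(C) on { 'g', 'x' }; C → Y with FOLLOW(C) on { 'g', 'x' }

Nullable non-terminals: B, C.
FIRST sets used below: FIRST(C) = { 'g', 'x', ε }, FIRST(B) = { 'g', 'x', ε }, FIRST(Y) = { 'g', 'x' }

B: nullable alternative(s) B → C; FOLLOW(B) = { $, 'g', 'x' }
  B → g B x: FIRST \ {ε} = { 'g' } — overlaps FOLLOW(B) on { 'g' }: CONFLICT
  B → C: FIRST \ {ε} = { 'g', 'x' } — this is the only nullable alternative, skip
  B → g - C: FIRST \ {ε} = { 'g' } — overlaps FOLLOW(B) on { 'g' }: CONFLICT

C: nullable alternative(s) C → ε; FOLLOW(C) = { $, 'g', 'x' }
  C → B Y: FIRST \ {ε} = { 'g', 'x' } — overlaps FOLLOW(C) on { 'g', 'x' }: CONFLICT
  C → C x B: FIRST \ {ε} = { 'g', 'x' } — overlaps FOLLOW(C) on { 'g', 'x' }: CONFLICT
  C → Y: FIRST \ {ε} = { 'g', 'x' } — overlaps FOLLOW(C) on { 'g', 'x' }: CONFLICT
  C → ε: FIRST \ {ε} = { } — this is the only nullable alternative, skip

Y has no nullable alternative, so no FIRST/FOLLOW check is needed there.

So the grammar has 5 FIRST/FOLLOW conflicts (marked CONFLICT above).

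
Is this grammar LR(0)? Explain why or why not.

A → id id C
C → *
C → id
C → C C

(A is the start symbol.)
A grammar is LR(0) if no state in the canonical LR(0) collection has:
  - both a shift item (dot before a terminal) and a complete item (shift-reduce conflict), or
  - two or more complete items (reduce-reduce conflict; the accept item [A' → A .] counts as a complete item here).

Augment with A' → A and build the canonical LR(0) collection (I0 = CLOSURE({[A' → . A]}), then GOTO on every symbol after a dot until no new states appear). It has 8 states:
  I0: { [A → . id id C], [A' → . A] }  — shift
  I1: { [A' → A .] }  — accept
  I2: { [A → id . id C] }  — shift
  I3: { [A → id id . C], [C → . *], [C → . C C], [C → . id] }  — shift
  I4: { [C → * .] }  — reduce
  I5: { [A → id id C .], [C → . *], [C → . C C], [C → . id], [C → C . C] }  — shift, reduce
  I6: { [C → id .] }  — reduce
  I7: { [C → . *], [C → . C C], [C → . id], [C → C . C], [C → C C .] }  — shift, reduce

Conflict in state I5:
  Shift-reduce conflict between [A → id id C .] and [C → . *]
So the grammar is NOT LR(0).

Answer: No. Shift-reduce conflict between [A → id id C .] and [C → . *]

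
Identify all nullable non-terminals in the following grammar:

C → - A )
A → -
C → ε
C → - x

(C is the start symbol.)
A non-terminal is nullable if it can derive ε (the empty string): either it has an ε-production, or it has a production whose right-hand side consists entirely of nullable non-terminals.

ε-productions: C → ε
So C is immediately nullable.
No further non-terminal can be added: every production for the remaining non-terminals contains a terminal or a non-nullable non-terminal.
Nullable = { 'C' }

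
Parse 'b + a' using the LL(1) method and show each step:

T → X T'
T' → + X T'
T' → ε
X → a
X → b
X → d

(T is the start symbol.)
Stack is shown with the top on the left.

Stack     Input    Action
-------------------------
T $       b + a $  output T → X T'
X T' $    b + a $  output X → b
b T' $    b + a $  match 'b'
T' $      + a $    output T' → + X T'
+ X T' $  + a $    match '+'
X T' $    a $      output X → a
a T' $    a $      match 'a'
T' $      $        output T' → ε
$         $        accept

The string is accepted.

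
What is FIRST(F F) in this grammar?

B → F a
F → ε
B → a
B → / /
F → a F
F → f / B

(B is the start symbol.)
FIRST sets of the non-terminals involved (from the grammar, by fixed-point iteration):
  FIRST(F) = { 'a', 'f', ε }

To compute FIRST(F F), process the symbols left to right:
Symbol F is a non-terminal. Add FIRST(F) \ {ε} = { 'a', 'f' }
F is nullable (ε ∈ FIRST(F)), continue to the next symbol.
Symbol F is a non-terminal. Add FIRST(F) \ {ε} = { 'a', 'f' }
F is nullable (ε ∈ FIRST(F)), continue to the next symbol.
All symbols are nullable, so ε is in the result.
FIRST(F F) = { 'a', 'f', ε }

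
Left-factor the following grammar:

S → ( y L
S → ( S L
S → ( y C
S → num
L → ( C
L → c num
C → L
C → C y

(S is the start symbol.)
S → ( S'
S' → y S''
S'' → L
S'' → C
S' → S L
S → num
L → ( C
L → c num
C → L
C → C y

Left-factoring transforms A → αβ₁ | αβ₂ into A → αA' and A' → β₁ | β₂
(α is the longest common prefix among the alternatives). Repeat until
no nonterminal has two alternatives with a common prefix.

Round 1: S has alternatives sharing prefix '('. Introduce S': S → ( S'
  Add: S' → y L
  Add: S' → S L
  Add: S' → y C

Round 2: S' has alternatives sharing prefix 'y'. Introduce S'': S' → y S''
  Add: S'' → L
  Add: S'' → C

No remaining common prefixes — done.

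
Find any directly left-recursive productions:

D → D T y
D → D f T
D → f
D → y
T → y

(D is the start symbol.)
Yes, D is left-recursive

D → D T y: LEFT RECURSIVE (starts with D)
D → D f T: LEFT RECURSIVE (starts with D)
D → f: starts with f
D → y: starts with y
T → y: starts with y

The grammar has direct left recursion on: D.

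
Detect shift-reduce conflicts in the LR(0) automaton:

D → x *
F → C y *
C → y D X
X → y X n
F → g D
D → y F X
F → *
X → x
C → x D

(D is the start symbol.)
A shift-reduce conflict occurs when an LR(0) state has both:
  - a complete (reduce) item [A → α .] (dot at the end), and
  - a shift item [B → β . c γ] (dot before a terminal).

Augment with D' → D and build the canonical LR(0) collection (I0 = CLOSURE({[D' → . D]}), then GOTO on every symbol after a dot until no new states appear). It has 22 states:
  I0: { [D → . x *], [D → . y F X], [D' → . D] }  — shift
  I1: { [D' → D .] }  — accept
  I2: { [D → x . *] }  — shift
  I3: { [C → . x D], [C → . y D X], [D → y . F X], [F → . *], [F → . C y *], [F → . g D] }  — shift
  I4: { [F → * .] }  — reduce
  I5: { [F → C . y *] }  — shift
  I6: { [D → y F . X], [X → . x], [X → . y X n] }  — shift
  I7: { [D → . x *], [D → . y F X], [F → g . D] }  — shift
  I8: { [C → x . D], [D → . x *], [D → . y F X] }  — shift
  I9: { [C → y . D X], [D → . x *], [D → . y F X] }  — shift
  I10: { [C → y D . X], [X → . x], [X → . y X n] }  — shift
  I11: { [C → y D X .] }  — reduce
  I12: { [X → x .] }  — reduce
  I13: { [X → . x], [X → . y X n], [X → y . X n] }  — shift
  I14: { [X → y X . n] }  — shift
  I15: { [X → y X n .] }  — reduce
  I16: { [C → x D .] }  — reduce
  I17: { [F → g D .] }  — reduce
  I18: { [D → y F X .] }  — reduce
  I19: { [F → C y . *] }  — shift
  I20: { [F → C y * .] }  — reduce
  I21: { [D → x * .] }  — reduce

No state contains both a complete item and a shift item.

Answer: No shift-reduce conflicts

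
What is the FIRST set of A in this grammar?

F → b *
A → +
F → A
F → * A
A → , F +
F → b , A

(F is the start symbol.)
{ '+', ',' }

From A → +:
  - '+' is a terminal: add '+' and stop
From A → , F +:
  - ',' is a terminal: add ',' and stop

Collecting: FIRST(A) = { '+', ',' }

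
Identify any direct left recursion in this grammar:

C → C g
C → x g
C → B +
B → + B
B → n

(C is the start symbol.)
Direct left recursion occurs when N → N α for some non-terminal N (the right-hand side begins with the left-hand side itself).

C → C g: LEFT RECURSIVE (starts with C)
C → x g: starts with x
C → B +: starts with B
B → + B: starts with '+'
B → n: starts with n

The grammar has direct left recursion on: C.

Answer: Yes, C is left-recursive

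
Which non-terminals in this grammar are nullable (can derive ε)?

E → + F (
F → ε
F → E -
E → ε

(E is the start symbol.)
A non-terminal is nullable if it can derive ε (the empty string): either it has an ε-production, or it has a production whose right-hand side consists entirely of nullable non-terminals.

ε-productions: F → ε, E → ε
So F, E are immediately nullable.
Every non-terminal is now nullable.
Nullable = { 'E', 'F' }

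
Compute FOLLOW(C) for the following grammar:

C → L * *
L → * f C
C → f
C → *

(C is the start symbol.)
C is the start symbol, so $ ∈ FOLLOW(C).
In L → * f C: C is at the end, add FOLLOW(L)

The FOLLOW sets referred to above (computed the same way, to a fixed point):
  FOLLOW(L) = { '*' }

Taking the union: FOLLOW(C) = { $, '*' }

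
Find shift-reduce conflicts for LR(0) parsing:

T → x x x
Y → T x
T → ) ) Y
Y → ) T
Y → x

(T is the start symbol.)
A shift-reduce conflict occurs when an LR(0) state has both:
  - a complete (reduce) item [A → α .] (dot at the end), and
  - a shift item [B → β . c γ] (dot before a terminal).

Augment with T' → T and build the canonical LR(0) collection (I0 = CLOSURE({[T' → . T]}), then GOTO on every symbol after a dot until no new states appear). It has 16 states:
  I0: { [T → . ) ) Y], [T → . x x x], [T' → . T] }  — shift
  I1: { [T → ) . ) Y] }  — shift
  I2: { [T' → T .] }  — accept
  I3: { [T → x . x x] }  — shift
  I4: { [T → x x . x] }  — shift
  I5: { [T → x x x .] }  — reduce
  I6: { [T → ) ) . Y], [T → . ) ) Y], [T → . x x x], [Y → . ) T], [Y → . T x], [Y → . x] }  — shift
  I7: { [T → ) . ) Y], [T → . ) ) Y], [T → . x x x], [Y → ) . T] }  — shift
  I8: { [Y → T . x] }  — shift
  I9: { [T → ) ) Y .] }  — reduce
  I10: { [T → x . x x], [Y → x .] }  — shift, reduce
  I11: { [Y → T x .] }  — reduce
  I12: { [T → ) ) . Y], [T → ) . ) Y], [T → . ) ) Y], [T → . x x x], [Y → . ) T], [Y → . T x], [Y → . x] }  — shift
  I13: { [Y → ) T .] }  — reduce
  I14: { [T → ) ) . Y], [T → ) . ) Y], [T → . ) ) Y], [T → . x x x], [Y → ) . T], [Y → . ) T], [Y → . T x], [Y → . x] }  — shift
  I15: { [Y → ) T .], [Y → T . x] }  — shift, reduce

I10 contains reduce item [Y → x .] and shift item [T → x . x x] — shift-reduce conflict.
I15 contains reduce item [Y → ) T .] and shift item [Y → T . x] — shift-reduce conflict.

Answer: Yes — I10: [Y → x .] vs [T → x . x x]; I15: [Y → ) T .] vs [Y → T . x]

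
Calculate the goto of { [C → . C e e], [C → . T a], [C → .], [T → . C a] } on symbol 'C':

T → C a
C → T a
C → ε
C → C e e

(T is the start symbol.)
GOTO(I, 'C') = CLOSURE({ [A → αX.β] : [A → α.Xβ] ∈ I, X = 'C' })

Items with dot before 'C', with the dot advanced:
  [C → . C e e] → [C → C . e e]
  [T → . C a] → [T → C . a]
Closure adds nothing (no advanced item has the dot before a non-terminal).

GOTO = { [C → C . e e], [T → C . a] }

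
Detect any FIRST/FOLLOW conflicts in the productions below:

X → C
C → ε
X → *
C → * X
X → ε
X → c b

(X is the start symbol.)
A FIRST/FOLLOW conflict occurs when a non-terminal N has a nullable alternative N → β (β ⇒* ε) and another alternative N → α with FIRST(α) ∩ FOLLOW(N) ≠ ∅: on such a lookahead the parser cannot decide between expanding α and letting N vanish via β.

Nullable non-terminals: C, X.
FIRST sets used below: FIRST(C) = { '*', ε }

C: nullable alternative(s) C → ε; FOLLOW(C) = { $ }
  C → ε: FIRST \ {ε} = { } — this is the only nullable alternative, skip
  C → * X: FIRST \ {ε} = { '*' } — disjoint from FOLLOW(C)

X: nullable alternative(s) X → C, X → ε; FOLLOW(X) = { $ }
  X → C: FIRST \ {ε} = { '*' } — disjoint from FOLLOW(X)
  X → *: FIRST \ {ε} = { '*' } — disjoint from FOLLOW(X)
  X → ε: FIRST \ {ε} = { } — disjoint from FOLLOW(X)
  X → c b: FIRST \ {ε} = { 'c' } — disjoint from FOLLOW(X)

No FIRST/FOLLOW conflicts found.

Answer: No FIRST/FOLLOW conflicts.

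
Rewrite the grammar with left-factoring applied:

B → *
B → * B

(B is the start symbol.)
Left-factoring transforms A → αβ₁ | αβ₂ into A → αA' and A' → β₁ | β₂
(α is the longest common prefix among the alternatives). Repeat until
no nonterminal has two alternatives with a common prefix.

Round 1: B has alternatives sharing prefix '*'. Introduce B': B → * B'
  Add: B' → ε
  Add: B' → B

No remaining common prefixes — done.

Resulting grammar:
B → * B'
B' → ε
B' → B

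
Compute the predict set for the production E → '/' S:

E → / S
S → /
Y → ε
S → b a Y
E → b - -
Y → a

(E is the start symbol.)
{ '/' }

PREDICT(E → '/' S) = (FIRST(RHS) \ {ε}) ∪ (FOLLOW(E) if ε ∈ FIRST(RHS), i.e. RHS ⇒* ε)
FIRST('/' S) = { '/' }
ε ∉ FIRST('/' S), so FOLLOW(E) is not added.
PREDICT(E → '/' S) = { '/' }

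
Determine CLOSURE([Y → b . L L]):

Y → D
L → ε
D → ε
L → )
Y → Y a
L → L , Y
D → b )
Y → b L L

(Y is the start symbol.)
{ [L → . )], [L → . L , Y], [L → .], [Y → b . L L] }

To compute CLOSURE, for each item [A → α.Bβ] where B is a non-terminal, add [B → .γ] for all productions B → γ; repeat for the newly added items until nothing changes.

Start with: [Y → b . L L]
  [Y → b . L L] has the dot before L: add [L → .], [L → . )], [L → . L , Y]
No further items can be added.

CLOSURE = { [L → . )], [L → . L , Y], [L → .], [Y → b . L L] }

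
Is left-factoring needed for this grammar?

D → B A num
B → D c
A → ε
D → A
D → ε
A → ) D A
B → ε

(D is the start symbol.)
Left-factoring is needed when two productions for the same non-terminal
share a common prefix on the right-hand side.

Productions for D:
  D → B A num
  D → A
  D → ε
Productions for B:
  B → D c
  B → ε
Productions for A:
  A → ε
  A → ) D A

No common prefixes found.

Answer: No, left-factoring is not needed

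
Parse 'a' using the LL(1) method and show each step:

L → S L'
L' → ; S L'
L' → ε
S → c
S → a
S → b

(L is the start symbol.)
LL(1) parsing maintains a stack (initially the start symbol over $) and the input. At each step: if the stack top is a terminal, match it against the current input token; if it is a non-terminal N, replace it with the RHS of M[N, lookahead] (the unique production whose predict set contains the lookahead).

Stack is shown with the top on the left.

Stack   Input  Action
---------------------
L $     a $    output L → S L'
S L' $  a $    output S → a
a L' $  a $    match 'a'
L' $    $      output L' → ε
$       $      accept

The string is accepted.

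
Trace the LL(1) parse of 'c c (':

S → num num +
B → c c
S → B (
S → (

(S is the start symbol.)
LL(1) parsing maintains a stack (initially the start symbol over $) and the input. At each step: if the stack top is a terminal, match it against the current input token; if it is a non-terminal N, replace it with the RHS of M[N, lookahead] (the unique production whose predict set contains the lookahead).

Stack is shown with the top on the left.

Stack    Input    Action
------------------------
S $      c c ( $  output S → B (
B ( $    c c ( $  output B → c c
c c ( $  c c ( $  match 'c'
c ( $    c ( $    match 'c'
( $      ( $      match '('
$        $        accept

The string is accepted.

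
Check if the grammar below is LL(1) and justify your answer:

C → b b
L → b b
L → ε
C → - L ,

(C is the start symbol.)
Yes, the grammar is LL(1).

A grammar is LL(1) if for each non-terminal N with multiple productions, the predict sets of those productions are pairwise disjoint, where PREDICT(N → α) = (FIRST(α) \ {ε}) ∪ (FOLLOW(N) if α ⇒* ε).

Relevant sets:
  FOLLOW(L) = { ',' }

For C:
  PREDICT(C → b b) = { 'b' }
  PREDICT(C → '-' L ',') = { '-' }
For L:
  PREDICT(L → b b) = { 'b' }
  PREDICT(L → ε) = { ',' }

All predict sets are disjoint. The grammar IS LL(1).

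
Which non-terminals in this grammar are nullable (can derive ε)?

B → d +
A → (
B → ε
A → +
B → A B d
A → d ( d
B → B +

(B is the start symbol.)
ε-productions: B → ε
So B is immediately nullable.
No further non-terminal can be added: every production for the remaining non-terminals contains a terminal or a non-nullable non-terminal.
Nullable = { 'B' }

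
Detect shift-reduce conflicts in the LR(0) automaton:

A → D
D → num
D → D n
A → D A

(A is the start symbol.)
Yes — I2: [A → D .] vs [D → D . n]

A shift-reduce conflict occurs when an LR(0) state has both:
  - a complete (reduce) item [A → α .] (dot at the end), and
  - a shift item [B → β . c γ] (dot before a terminal).

Augment with A' → A and build the canonical LR(0) collection (I0 = CLOSURE({[A' → . A]}), then GOTO on every symbol after a dot until no new states appear). It has 6 states:
  I0: { [A → . D A], [A → . D], [A' → . A], [D → . D n], [D → . num] }  — shift
  I1: { [A' → A .] }  — accept
  I2: { [A → . D A], [A → . D], [A → D . A], [A → D .], [D → . D n], [D → . num], [D → D . n] }  — shift, reduce
  I3: { [D → num .] }  — reduce
  I4: { [A → D A .] }  — reduce
  I5: { [D → D n .] }  — reduce

I2 contains reduce item [A → D .] and shift items [D → D . n], [D → . num] — shift-reduce conflict.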